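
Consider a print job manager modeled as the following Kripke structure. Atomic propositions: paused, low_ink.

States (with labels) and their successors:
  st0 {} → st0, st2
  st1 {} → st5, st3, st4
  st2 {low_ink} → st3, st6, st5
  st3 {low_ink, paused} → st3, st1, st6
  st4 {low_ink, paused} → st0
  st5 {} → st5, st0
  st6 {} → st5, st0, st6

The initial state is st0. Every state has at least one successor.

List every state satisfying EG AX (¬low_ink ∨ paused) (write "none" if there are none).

{st1, st2, st3, st5, st6}

States satisfying AX (¬low_ink ∨ paused): {st1, st2, st3, st4, st5, st6}.
States satisfying EG AX (¬low_ink ∨ paused): {st1, st2, st3, st5, st6}.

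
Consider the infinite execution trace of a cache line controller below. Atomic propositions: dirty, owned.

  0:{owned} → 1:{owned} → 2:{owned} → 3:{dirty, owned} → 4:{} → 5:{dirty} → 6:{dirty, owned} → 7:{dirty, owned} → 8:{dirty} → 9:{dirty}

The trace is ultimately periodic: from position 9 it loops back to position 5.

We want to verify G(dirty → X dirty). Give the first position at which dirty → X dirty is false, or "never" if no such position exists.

Check dirty → X dirty at each position in order: 0 ✓, 1 ✓, 2 ✓.
At position 3 the labels are {dirty, owned} and the next position 4 has {}, so dirty → X dirty is false there. This is the first violation.

3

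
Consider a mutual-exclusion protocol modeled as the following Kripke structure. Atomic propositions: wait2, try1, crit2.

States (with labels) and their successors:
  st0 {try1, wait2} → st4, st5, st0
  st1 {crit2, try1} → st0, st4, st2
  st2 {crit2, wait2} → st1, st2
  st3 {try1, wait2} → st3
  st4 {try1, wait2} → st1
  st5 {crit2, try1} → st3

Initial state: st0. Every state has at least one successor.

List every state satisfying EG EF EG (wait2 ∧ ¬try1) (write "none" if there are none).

States satisfying EF EG (wait2 ∧ ¬try1): {st0, st1, st2, st4}.
States satisfying EG EF EG (wait2 ∧ ¬try1): {st0, st1, st2, st4}.

{st0, st1, st2, st4}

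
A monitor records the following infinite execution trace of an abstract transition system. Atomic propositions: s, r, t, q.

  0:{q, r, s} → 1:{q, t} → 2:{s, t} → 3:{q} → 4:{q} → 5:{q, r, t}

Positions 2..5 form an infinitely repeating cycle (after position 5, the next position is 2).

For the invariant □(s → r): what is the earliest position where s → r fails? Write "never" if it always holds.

2

Check s → r at each position in order: 0 ✓, 1 ✓.
At position 2 the labels are {s, t}, so s → r is false there. This is the first violation.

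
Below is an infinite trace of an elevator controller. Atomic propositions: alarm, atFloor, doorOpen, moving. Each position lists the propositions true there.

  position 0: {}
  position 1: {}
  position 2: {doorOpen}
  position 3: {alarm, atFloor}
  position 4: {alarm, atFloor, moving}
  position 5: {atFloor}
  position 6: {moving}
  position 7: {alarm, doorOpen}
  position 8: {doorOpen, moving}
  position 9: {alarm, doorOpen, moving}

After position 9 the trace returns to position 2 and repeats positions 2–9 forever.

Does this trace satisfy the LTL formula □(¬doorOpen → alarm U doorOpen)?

No

¬doorOpen → alarm U doorOpen must hold at every position from 0 onward. It fails at position 0, so □(¬doorOpen → alarm U doorOpen) is false.
Positions where ¬doorOpen holds: 0, 1, 3, 4, 5, 6.
Check alarm U doorOpen at each: 0→fails, 1→fails, 3→fails, 4→fails, 5→fails, 6→fails.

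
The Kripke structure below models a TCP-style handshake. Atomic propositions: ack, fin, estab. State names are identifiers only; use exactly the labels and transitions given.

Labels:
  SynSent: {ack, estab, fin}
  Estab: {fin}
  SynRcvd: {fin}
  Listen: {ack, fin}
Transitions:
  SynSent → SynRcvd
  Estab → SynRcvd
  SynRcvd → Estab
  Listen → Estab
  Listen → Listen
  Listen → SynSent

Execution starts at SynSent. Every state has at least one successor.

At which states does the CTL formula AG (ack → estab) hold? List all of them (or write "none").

{SynSent, Estab, SynRcvd}

States satisfying ack → estab: {SynSent, Estab, SynRcvd}.
States satisfying AG (ack → estab): {SynSent, Estab, SynRcvd}.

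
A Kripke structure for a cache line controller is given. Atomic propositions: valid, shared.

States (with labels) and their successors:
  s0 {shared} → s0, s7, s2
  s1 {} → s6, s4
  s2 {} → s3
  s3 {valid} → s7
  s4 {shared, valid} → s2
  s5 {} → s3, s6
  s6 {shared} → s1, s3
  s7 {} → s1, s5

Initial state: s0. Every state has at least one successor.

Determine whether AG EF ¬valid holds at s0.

Holds

States satisfying EF ¬valid: {s0, s1, s2, s3, s4, s5, s6, s7}.
States satisfying AG EF ¬valid: {s0, s1, s2, s3, s4, s5, s6, s7}.
Every state reachable from s0 satisfies EF ¬valid.
s0 ∈ Sat(AG EF ¬valid).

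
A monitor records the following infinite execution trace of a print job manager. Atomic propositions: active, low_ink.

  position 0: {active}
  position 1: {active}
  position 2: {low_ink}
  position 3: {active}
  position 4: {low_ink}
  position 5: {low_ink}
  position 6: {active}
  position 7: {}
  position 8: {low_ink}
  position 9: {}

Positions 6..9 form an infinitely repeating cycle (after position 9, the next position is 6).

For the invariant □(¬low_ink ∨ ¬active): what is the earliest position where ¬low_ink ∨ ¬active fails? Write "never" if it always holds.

never

¬low_ink ∨ ¬active holds at every position 0..9, and those are all the positions the trace ever visits, so the invariant □(¬low_ink ∨ ¬active) is never violated.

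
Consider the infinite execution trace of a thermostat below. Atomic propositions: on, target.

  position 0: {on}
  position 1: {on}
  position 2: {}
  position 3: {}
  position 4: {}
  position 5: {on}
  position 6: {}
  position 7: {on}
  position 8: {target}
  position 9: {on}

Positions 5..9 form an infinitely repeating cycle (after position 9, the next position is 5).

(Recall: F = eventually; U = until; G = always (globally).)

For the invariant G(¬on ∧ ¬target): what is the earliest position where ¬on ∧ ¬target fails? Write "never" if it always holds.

0

At position 0 the labels are {on}, so ¬on ∧ ¬target is false there. This is the first violation.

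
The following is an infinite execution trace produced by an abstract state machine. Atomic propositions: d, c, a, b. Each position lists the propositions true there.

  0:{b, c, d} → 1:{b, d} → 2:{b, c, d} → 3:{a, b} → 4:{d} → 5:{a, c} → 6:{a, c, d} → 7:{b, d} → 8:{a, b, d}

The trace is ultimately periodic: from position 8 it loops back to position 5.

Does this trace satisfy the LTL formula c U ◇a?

Satisfied

Walking from position 0: ◇a first holds at position 0, and c holds at every earlier position along the way, so c U ◇a holds.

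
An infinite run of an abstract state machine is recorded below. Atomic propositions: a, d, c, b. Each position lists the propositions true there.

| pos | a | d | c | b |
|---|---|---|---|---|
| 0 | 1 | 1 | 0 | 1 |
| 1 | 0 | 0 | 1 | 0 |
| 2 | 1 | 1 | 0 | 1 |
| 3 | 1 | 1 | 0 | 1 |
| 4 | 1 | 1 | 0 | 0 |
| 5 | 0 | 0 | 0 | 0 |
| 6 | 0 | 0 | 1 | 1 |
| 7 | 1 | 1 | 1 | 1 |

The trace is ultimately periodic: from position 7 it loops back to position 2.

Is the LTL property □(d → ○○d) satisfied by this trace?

Violated

d → ○○d must hold at every position from 0 onward. It fails at position 3, so □(d → ○○d) is false.
Positions where d holds: 0, 2, 3, 4, 7.
Check ○○d at each: 0→ok, 2→ok, 3→fails, 4→fails, 7→ok.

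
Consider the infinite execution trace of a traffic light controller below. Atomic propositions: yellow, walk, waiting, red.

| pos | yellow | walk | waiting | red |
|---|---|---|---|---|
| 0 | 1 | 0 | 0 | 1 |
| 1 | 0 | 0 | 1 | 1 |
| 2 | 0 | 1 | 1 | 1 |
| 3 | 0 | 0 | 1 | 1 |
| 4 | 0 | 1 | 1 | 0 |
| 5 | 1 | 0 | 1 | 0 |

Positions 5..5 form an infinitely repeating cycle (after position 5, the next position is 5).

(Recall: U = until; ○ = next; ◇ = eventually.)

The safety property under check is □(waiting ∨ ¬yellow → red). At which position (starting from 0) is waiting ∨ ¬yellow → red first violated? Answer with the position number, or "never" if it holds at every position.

Check waiting ∨ ¬yellow → red at each position in order: 0 ✓, 1 ✓, 2 ✓, 3 ✓.
At position 4 the labels are {waiting, walk}, so waiting ∨ ¬yellow → red is false there. This is the first violation.

4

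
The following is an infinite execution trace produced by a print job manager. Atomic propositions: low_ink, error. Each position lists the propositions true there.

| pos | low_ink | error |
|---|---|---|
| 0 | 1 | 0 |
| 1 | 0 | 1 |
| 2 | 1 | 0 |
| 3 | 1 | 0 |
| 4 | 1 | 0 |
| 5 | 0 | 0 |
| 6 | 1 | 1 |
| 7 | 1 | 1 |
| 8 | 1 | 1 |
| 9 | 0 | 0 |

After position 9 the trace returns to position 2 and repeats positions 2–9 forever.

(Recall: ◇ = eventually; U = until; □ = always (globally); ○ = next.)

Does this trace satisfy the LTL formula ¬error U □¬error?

Violated

Walking from position 0: at position 1, □¬error has not yet held and ¬error fails, so ¬error U □¬error is false.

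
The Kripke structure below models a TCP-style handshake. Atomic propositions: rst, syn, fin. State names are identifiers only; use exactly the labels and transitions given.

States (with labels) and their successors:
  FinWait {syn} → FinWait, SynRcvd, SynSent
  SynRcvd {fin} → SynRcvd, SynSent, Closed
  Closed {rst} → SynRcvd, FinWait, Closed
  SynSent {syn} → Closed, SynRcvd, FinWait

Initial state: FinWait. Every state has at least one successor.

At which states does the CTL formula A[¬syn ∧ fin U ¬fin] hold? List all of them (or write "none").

States satisfying ¬syn ∧ fin: {SynRcvd}.
States satisfying ¬fin: {FinWait, Closed, SynSent}.
States satisfying A[¬syn ∧ fin U ¬fin]: {FinWait, Closed, SynSent}.

{FinWait, Closed, SynSent}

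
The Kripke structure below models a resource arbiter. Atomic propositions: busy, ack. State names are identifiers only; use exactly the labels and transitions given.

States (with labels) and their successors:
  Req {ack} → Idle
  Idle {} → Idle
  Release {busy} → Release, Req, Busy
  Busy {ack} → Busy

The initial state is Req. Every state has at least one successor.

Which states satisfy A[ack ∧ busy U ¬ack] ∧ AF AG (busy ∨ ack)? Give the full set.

States satisfying ack ∧ busy: ∅.
States satisfying ¬ack: {Idle, Release}.
States satisfying A[ack ∧ busy U ¬ack]: {Idle, Release}.
States satisfying AG (busy ∨ ack): {Busy}.
States satisfying AF AG (busy ∨ ack): {Busy}.
States satisfying A[ack ∧ busy U ¬ack] ∧ AF AG (busy ∨ ack): ∅.

none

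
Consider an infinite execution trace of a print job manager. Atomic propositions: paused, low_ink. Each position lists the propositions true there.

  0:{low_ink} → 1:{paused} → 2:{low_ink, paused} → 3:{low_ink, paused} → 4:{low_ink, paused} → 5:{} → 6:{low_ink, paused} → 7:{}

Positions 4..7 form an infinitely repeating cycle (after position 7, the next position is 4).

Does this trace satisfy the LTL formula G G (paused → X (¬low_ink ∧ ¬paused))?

G (paused → X (¬low_ink ∧ ¬paused)) must hold at every position from 0 onward. It fails at position 0, so G G (paused → X (¬low_ink ∧ ¬paused)) is false.

Does not hold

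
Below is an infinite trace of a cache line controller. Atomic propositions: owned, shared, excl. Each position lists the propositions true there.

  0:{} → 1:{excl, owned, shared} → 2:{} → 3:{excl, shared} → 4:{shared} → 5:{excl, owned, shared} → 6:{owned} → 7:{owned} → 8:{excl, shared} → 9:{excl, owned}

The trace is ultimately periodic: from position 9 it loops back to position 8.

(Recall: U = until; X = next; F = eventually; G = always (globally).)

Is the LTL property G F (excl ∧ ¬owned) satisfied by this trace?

F (excl ∧ ¬owned) holds at every position 0..9, and those are all positions ever visited, so G F (excl ∧ ¬owned) holds.

Yes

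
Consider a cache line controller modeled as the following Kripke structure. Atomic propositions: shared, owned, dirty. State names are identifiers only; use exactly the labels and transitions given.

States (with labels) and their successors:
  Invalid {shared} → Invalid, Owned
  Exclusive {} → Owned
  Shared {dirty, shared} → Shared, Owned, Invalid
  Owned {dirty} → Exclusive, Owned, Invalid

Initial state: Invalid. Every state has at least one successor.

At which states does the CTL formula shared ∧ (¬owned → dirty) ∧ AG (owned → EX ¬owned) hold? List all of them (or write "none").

{Shared}

States satisfying ¬owned: {Invalid, Exclusive, Shared, Owned}.
States satisfying ¬owned → dirty: {Shared, Owned}.
States satisfying shared ∧ (¬owned → dirty): {Shared}.
States satisfying owned → EX ¬owned: {Invalid, Exclusive, Shared, Owned}.
States satisfying AG (owned → EX ¬owned): {Invalid, Exclusive, Shared, Owned}.
States satisfying shared ∧ (¬owned → dirty) ∧ AG (owned → EX ¬owned): {Shared}.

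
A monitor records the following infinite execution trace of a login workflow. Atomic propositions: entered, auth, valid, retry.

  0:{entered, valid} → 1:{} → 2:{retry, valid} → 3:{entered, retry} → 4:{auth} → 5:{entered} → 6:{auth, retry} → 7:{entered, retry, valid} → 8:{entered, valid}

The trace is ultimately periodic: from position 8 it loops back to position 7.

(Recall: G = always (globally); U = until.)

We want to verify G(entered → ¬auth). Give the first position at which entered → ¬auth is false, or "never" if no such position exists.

entered → ¬auth holds at every position 0..8, and those are all the positions the trace ever visits, so the invariant G(entered → ¬auth) is never violated.

never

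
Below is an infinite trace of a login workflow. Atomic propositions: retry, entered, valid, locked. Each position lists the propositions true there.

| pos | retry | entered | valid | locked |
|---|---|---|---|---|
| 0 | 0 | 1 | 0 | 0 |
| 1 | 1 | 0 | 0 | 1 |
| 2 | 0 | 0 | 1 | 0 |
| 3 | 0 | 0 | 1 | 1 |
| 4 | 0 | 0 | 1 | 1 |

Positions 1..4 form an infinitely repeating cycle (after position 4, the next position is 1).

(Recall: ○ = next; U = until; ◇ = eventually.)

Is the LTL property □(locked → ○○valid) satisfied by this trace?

Violated

locked → ○○valid must hold at every position from 0 onward. It fails at position 3, so □(locked → ○○valid) is false.
Positions where locked holds: 1, 3, 4.
Check ○○valid at each: 1→ok, 3→fails, 4→ok.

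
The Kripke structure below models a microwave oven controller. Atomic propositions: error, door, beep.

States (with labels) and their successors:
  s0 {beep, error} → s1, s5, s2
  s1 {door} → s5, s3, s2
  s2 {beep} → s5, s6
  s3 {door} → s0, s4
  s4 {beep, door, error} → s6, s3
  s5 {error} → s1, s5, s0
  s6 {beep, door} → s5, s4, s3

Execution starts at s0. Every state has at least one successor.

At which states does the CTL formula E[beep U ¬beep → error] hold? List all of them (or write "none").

{s0, s2, s4, s5, s6}

States satisfying beep: {s0, s2, s4, s6}.
States satisfying ¬beep → error: {s0, s2, s4, s5, s6}.
States satisfying E[beep U ¬beep → error]: {s0, s2, s4, s5, s6}.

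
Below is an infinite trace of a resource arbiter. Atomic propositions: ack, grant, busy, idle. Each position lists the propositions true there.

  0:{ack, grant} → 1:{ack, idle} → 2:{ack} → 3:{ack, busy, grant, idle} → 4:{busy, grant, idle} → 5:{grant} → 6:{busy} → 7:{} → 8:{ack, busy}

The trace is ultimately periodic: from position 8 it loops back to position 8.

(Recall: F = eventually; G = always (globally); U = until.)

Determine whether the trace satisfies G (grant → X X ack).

grant → X X ack must hold at every position from 0 onward. It fails at position 3, so G (grant → X X ack) is false.
Positions where grant holds: 0, 3, 4, 5.
Check X X ack at each: 0→ok, 3→fails, 4→fails, 5→fails.

Does not hold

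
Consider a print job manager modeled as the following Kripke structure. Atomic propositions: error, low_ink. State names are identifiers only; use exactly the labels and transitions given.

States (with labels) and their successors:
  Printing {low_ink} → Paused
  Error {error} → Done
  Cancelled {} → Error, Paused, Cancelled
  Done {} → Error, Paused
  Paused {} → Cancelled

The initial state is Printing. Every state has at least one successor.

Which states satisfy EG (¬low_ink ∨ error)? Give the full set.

{Error, Cancelled, Done, Paused}

States satisfying ¬low_ink ∨ error: {Error, Cancelled, Done, Paused}.
States satisfying EG (¬low_ink ∨ error): {Error, Cancelled, Done, Paused}.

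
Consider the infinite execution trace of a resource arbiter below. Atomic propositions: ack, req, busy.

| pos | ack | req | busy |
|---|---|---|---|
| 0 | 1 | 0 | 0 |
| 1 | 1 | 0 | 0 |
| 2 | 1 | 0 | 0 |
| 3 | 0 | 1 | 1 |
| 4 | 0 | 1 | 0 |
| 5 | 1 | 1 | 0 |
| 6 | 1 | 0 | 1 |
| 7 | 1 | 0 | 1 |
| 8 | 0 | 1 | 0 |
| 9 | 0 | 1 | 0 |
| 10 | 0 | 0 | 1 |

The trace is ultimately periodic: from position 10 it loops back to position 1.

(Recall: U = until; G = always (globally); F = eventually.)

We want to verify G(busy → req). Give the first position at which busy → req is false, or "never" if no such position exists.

Check busy → req at each position in order: 0 ✓, 1 ✓, 2 ✓, 3 ✓, 4 ✓, 5 ✓.
At position 6 the labels are {ack, busy}, so busy → req is false there. This is the first violation.

6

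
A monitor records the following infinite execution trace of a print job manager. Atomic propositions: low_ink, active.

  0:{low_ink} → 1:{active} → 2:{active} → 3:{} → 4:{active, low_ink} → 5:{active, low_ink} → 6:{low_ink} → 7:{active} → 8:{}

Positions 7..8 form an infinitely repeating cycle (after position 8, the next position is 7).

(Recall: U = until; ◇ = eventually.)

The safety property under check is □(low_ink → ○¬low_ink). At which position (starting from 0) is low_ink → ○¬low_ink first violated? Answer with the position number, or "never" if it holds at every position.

Check low_ink → ○¬low_ink at each position in order: 0 ✓, 1 ✓, 2 ✓, 3 ✓.
At position 4 the labels are {active, low_ink} and the next position 5 has {active, low_ink}, so low_ink → ○¬low_ink is false there. This is the first violation.

4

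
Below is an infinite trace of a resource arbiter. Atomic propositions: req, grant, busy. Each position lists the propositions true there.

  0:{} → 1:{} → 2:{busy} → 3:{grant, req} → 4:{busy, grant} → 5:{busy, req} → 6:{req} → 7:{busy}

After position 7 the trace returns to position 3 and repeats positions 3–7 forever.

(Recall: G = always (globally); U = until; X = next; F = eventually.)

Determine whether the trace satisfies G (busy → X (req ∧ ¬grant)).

Violated

busy → X (req ∧ ¬grant) must hold at every position from 0 onward. It fails at position 2, so G (busy → X (req ∧ ¬grant)) is false.
Positions where busy holds: 2, 4, 5, 7.
Check X (req ∧ ¬grant) at each: 2→fails, 4→ok, 5→ok, 7→fails.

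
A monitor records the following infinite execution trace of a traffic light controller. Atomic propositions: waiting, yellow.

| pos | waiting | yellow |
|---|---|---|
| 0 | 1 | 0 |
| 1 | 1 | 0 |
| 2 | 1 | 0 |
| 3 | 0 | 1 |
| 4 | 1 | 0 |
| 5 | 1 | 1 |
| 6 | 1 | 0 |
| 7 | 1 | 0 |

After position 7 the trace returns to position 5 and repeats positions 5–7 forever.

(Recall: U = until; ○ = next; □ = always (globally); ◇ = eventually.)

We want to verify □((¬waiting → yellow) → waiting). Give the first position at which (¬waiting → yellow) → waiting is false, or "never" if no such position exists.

3

Check (¬waiting → yellow) → waiting at each position in order: 0 ✓, 1 ✓, 2 ✓.
At position 3 the labels are {yellow}, so (¬waiting → yellow) → waiting is false there. This is the first violation.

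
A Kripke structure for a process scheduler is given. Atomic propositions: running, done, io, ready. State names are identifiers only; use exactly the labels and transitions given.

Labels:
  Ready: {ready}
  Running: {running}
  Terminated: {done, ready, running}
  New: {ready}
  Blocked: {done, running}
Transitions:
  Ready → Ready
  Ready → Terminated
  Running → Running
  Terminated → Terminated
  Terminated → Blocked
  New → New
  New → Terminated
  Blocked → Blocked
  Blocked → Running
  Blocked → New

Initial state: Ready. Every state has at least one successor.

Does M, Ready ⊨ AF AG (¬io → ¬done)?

No

States satisfying AG (¬io → ¬done): {Running}.
States satisfying AF AG (¬io → ¬done): {Running}.
There is a path from Ready along which AG (¬io → ¬done) never holds.
Ready ∉ Sat(AF AG (¬io → ¬done)).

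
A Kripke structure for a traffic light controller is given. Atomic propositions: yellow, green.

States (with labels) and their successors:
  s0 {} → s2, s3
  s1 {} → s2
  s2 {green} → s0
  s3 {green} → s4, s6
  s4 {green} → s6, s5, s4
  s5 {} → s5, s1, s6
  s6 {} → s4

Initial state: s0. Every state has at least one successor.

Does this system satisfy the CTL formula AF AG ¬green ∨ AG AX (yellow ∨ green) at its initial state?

Does not hold

States satisfying AG ¬green: ∅.
States satisfying AF AG ¬green: ∅.
States satisfying AX (yellow ∨ green): {s0, s1, s6}.
States satisfying AG AX (yellow ∨ green): ∅.
States satisfying AF AG ¬green ∨ AG AX (yellow ∨ green): ∅.
s0 ∉ Sat(AF AG ¬green ∨ AG AX (yellow ∨ green)).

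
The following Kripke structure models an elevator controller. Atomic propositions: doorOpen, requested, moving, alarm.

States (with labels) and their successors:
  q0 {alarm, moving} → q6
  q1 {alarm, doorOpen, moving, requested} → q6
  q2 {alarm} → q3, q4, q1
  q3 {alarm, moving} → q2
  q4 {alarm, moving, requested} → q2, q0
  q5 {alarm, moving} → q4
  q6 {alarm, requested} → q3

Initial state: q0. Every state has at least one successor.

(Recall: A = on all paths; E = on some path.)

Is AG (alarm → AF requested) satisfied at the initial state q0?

No

States satisfying alarm → AF requested: {q0, q1, q4, q5, q6}.
States satisfying AG (alarm → AF requested): ∅.
q2 is reachable from q0 and violates alarm → AF requested, so AG fails at q0.
q0 ∉ Sat(AG (alarm → AF requested)).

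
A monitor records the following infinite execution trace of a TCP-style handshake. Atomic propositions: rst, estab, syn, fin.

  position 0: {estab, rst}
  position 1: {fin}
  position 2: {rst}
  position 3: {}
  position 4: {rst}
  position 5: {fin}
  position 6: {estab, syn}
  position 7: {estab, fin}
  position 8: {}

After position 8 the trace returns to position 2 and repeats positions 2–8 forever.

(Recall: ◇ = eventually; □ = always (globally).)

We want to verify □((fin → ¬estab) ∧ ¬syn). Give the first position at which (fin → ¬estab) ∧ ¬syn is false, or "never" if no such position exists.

Check (fin → ¬estab) ∧ ¬syn at each position in order: 0 ✓, 1 ✓, 2 ✓, 3 ✓, 4 ✓, 5 ✓.
At position 6 the labels are {estab, syn}, so (fin → ¬estab) ∧ ¬syn is false there. This is the first violation.

6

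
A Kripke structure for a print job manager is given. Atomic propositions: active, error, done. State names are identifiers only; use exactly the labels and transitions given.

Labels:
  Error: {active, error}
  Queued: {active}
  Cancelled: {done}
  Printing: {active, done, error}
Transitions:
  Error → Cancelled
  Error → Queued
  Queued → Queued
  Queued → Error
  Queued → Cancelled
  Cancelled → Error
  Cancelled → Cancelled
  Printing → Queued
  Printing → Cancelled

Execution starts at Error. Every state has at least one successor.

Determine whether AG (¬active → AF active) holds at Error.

States satisfying ¬active → AF active: {Error, Queued, Printing}.
States satisfying AG (¬active → AF active): ∅.
Cancelled is reachable from Error and violates ¬active → AF active, so AG fails at Error.
Error ∉ Sat(AG (¬active → AF active)).

No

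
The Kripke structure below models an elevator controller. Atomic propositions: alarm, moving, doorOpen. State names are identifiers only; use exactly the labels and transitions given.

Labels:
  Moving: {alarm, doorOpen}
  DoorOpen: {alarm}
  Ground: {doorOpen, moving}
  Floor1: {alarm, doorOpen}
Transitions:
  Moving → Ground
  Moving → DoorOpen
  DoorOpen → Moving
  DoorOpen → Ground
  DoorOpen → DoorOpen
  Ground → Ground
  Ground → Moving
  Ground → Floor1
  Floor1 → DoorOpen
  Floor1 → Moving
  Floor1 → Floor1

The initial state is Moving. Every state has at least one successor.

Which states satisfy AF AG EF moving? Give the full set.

States satisfying AG EF moving: {Moving, DoorOpen, Ground, Floor1}.
States satisfying AF AG EF moving: {Moving, DoorOpen, Ground, Floor1}.

{Moving, DoorOpen, Ground, Floor1}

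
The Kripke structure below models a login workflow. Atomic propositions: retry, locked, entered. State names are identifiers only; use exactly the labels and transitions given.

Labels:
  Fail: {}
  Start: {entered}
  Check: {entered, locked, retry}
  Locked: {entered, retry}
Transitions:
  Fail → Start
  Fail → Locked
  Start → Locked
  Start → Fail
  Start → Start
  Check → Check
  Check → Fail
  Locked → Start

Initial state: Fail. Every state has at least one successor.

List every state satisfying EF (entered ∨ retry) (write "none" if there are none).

{Fail, Start, Check, Locked}

States satisfying entered ∨ retry: {Start, Check, Locked}.
States satisfying EF (entered ∨ retry): {Fail, Start, Check, Locked}.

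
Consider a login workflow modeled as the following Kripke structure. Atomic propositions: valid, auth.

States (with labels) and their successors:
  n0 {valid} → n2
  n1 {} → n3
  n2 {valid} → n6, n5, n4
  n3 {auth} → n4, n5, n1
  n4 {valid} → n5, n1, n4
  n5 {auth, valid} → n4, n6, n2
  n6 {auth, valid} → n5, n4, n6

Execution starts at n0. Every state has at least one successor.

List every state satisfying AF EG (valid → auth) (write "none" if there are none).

States satisfying EG (valid → auth): {n1, n3, n5, n6}.
States satisfying AF EG (valid → auth): {n1, n3, n5, n6}.

{n1, n3, n5, n6}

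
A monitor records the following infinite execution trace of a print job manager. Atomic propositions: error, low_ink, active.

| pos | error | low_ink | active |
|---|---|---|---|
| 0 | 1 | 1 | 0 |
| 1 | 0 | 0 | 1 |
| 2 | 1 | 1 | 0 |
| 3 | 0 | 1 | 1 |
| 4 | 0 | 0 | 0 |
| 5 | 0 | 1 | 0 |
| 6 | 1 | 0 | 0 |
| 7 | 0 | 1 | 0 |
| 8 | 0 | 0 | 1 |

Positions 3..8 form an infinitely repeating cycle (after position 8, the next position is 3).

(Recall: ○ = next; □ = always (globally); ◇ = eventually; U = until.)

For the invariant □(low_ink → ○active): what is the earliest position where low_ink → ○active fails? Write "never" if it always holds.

3

Check low_ink → ○active at each position in order: 0 ✓, 1 ✓, 2 ✓.
At position 3 the labels are {active, low_ink} and the next position 4 has {}, so low_ink → ○active is false there. This is the first violation.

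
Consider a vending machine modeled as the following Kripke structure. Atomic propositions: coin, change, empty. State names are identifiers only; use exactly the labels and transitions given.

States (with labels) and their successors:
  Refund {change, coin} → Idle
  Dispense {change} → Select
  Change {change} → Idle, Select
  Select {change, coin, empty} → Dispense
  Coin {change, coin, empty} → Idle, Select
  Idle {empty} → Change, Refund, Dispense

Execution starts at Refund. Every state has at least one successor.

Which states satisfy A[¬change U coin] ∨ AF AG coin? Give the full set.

States satisfying ¬change: {Idle}.
States satisfying coin: {Refund, Select, Coin}.
States satisfying A[¬change U coin]: {Refund, Select, Coin}.
States satisfying AG coin: ∅.
States satisfying AF AG coin: ∅.
States satisfying A[¬change U coin] ∨ AF AG coin: {Refund, Select, Coin}.

{Refund, Select, Coin}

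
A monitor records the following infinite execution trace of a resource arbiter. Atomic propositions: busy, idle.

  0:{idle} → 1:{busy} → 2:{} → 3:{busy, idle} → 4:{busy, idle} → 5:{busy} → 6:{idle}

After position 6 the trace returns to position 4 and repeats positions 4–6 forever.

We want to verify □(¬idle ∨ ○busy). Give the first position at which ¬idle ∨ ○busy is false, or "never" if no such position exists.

¬idle ∨ ○busy holds at every position 0..6, and those are all the positions the trace ever visits, so the invariant □(¬idle ∨ ○busy) is never violated.

never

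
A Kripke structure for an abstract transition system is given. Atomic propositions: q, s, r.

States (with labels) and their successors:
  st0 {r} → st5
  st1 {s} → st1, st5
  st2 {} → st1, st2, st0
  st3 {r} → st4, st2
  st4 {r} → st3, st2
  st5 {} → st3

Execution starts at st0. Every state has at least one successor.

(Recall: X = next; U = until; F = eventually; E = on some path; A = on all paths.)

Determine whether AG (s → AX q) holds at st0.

States satisfying s → AX q: {st0, st2, st3, st4, st5}.
States satisfying AG (s → AX q): ∅.
st1 is reachable from st0 and violates s → AX q, so AG fails at st0.
st0 ∉ Sat(AG (s → AX q)).

Violated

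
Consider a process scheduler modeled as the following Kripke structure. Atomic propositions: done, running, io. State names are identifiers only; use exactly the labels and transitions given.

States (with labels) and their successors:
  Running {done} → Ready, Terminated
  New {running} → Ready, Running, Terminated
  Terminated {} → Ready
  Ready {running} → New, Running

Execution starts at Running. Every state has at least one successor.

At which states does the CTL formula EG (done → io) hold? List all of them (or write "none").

States satisfying done → io: {New, Terminated, Ready}.
States satisfying EG (done → io): {New, Terminated, Ready}.

{New, Terminated, Ready}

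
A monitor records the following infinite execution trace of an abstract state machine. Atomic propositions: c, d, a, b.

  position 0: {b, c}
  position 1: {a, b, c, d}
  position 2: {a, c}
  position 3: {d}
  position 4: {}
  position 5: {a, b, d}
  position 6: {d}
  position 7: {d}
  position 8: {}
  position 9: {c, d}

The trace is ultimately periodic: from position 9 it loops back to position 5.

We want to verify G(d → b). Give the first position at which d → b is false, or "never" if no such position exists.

3

Check d → b at each position in order: 0 ✓, 1 ✓, 2 ✓.
At position 3 the labels are {d}, so d → b is false there. This is the first violation.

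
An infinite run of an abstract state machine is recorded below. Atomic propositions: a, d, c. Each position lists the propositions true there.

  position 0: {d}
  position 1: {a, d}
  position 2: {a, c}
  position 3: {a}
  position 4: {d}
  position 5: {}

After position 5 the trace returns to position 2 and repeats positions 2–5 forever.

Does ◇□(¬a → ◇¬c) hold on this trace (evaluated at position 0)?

□(¬a → ◇¬c) holds at position 0, which is reachable from 0, so ◇□(¬a → ◇¬c) holds.

Yes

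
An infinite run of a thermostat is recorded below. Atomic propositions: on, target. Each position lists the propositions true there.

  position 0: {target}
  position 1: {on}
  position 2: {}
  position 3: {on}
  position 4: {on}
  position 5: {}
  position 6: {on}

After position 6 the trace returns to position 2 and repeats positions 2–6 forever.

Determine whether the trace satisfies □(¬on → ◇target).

Does not hold

¬on → ◇target must hold at every position from 0 onward. It fails at position 2, so □(¬on → ◇target) is false.
Positions where ¬on holds: 0, 2, 5.
Check ◇target at each: 0→ok, 2→fails, 5→fails.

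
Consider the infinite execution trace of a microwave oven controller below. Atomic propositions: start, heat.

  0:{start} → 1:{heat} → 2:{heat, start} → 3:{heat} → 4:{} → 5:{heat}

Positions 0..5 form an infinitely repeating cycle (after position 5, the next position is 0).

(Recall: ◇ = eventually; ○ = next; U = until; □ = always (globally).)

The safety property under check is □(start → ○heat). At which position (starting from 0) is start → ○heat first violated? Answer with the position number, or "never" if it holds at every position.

start → ○heat holds at every position 0..5, and those are all the positions the trace ever visits, so the invariant □(start → ○heat) is never violated.

never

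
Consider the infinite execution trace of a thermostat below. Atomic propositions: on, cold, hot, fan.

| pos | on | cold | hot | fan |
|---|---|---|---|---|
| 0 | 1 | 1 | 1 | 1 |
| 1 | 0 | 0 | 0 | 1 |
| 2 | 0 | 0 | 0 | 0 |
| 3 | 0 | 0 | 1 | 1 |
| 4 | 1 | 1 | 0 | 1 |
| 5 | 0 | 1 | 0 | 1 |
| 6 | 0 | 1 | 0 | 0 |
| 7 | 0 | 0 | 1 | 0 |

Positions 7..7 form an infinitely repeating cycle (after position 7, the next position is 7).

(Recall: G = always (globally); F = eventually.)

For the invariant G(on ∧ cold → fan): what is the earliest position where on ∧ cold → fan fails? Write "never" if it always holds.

never

on ∧ cold → fan holds at every position 0..7, and those are all the positions the trace ever visits, so the invariant G(on ∧ cold → fan) is never violated.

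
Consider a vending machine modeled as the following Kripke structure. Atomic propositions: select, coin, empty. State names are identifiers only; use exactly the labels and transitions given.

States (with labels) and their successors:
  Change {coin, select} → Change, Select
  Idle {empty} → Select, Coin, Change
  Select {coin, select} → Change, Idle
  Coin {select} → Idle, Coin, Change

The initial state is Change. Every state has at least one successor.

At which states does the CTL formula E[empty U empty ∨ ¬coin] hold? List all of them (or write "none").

States satisfying empty: {Idle}.
States satisfying empty ∨ ¬coin: {Idle, Coin}.
States satisfying E[empty U empty ∨ ¬coin]: {Idle, Coin}.

{Idle, Coin}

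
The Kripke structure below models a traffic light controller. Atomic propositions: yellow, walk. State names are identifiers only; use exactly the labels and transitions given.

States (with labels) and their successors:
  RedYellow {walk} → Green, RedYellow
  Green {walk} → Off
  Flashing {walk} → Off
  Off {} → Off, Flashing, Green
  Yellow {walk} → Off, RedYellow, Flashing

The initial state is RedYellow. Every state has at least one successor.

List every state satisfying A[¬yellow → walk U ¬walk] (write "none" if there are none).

{Green, Flashing, Off}

States satisfying ¬yellow → walk: {RedYellow, Green, Flashing, Yellow}.
States satisfying ¬walk: {Off}.
States satisfying A[¬yellow → walk U ¬walk]: {Green, Flashing, Off}.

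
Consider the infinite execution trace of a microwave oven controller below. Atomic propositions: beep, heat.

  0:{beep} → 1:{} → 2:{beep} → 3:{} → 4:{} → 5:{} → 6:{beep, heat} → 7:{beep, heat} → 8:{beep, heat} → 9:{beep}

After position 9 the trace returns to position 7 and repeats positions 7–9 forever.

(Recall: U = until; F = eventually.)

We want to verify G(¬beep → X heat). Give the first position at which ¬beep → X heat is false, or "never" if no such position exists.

Check ¬beep → X heat at each position in order: 0 ✓.
At position 1 the labels are {} and the next position 2 has {beep}, so ¬beep → X heat is false there. This is the first violation.

1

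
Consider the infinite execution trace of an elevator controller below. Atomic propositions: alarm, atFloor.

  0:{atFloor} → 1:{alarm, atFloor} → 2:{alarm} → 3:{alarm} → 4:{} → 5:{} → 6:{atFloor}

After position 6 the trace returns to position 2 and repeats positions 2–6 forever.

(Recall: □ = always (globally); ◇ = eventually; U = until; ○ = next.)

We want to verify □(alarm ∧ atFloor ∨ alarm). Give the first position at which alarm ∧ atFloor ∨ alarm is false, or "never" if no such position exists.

0

At position 0 the labels are {atFloor}, so alarm ∧ atFloor ∨ alarm is false there. This is the first violation.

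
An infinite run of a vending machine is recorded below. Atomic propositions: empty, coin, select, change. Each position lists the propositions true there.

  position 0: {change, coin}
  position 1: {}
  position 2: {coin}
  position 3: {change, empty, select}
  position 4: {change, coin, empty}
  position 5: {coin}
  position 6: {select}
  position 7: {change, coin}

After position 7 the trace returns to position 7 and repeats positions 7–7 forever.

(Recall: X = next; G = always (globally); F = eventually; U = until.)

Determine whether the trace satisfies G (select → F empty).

No

select → F empty must hold at every position from 0 onward. It fails at position 6, so G (select → F empty) is false.
Positions where select holds: 3, 6.
Check F empty at each: 3→ok, 6→fails.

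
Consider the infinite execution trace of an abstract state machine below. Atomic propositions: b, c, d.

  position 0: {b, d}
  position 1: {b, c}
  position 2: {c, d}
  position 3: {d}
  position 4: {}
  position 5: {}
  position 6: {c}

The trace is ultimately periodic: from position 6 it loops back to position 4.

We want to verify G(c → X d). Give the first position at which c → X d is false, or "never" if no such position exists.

6

Check c → X d at each position in order: 0 ✓, 1 ✓, 2 ✓, 3 ✓, 4 ✓, 5 ✓.
At position 6 the labels are {c} and the next position 4 has {}, so c → X d is false there. This is the first violation.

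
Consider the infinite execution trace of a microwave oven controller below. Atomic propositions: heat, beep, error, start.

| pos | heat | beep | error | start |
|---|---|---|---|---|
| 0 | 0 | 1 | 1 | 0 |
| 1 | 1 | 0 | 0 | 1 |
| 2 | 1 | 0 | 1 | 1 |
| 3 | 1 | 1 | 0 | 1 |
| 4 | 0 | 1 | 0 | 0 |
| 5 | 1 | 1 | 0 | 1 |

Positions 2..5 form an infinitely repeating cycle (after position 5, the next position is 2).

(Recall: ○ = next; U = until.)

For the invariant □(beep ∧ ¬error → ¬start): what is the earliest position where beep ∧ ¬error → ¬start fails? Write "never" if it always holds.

Check beep ∧ ¬error → ¬start at each position in order: 0 ✓, 1 ✓, 2 ✓.
At position 3 the labels are {beep, heat, start}, so beep ∧ ¬error → ¬start is false there. This is the first violation.

3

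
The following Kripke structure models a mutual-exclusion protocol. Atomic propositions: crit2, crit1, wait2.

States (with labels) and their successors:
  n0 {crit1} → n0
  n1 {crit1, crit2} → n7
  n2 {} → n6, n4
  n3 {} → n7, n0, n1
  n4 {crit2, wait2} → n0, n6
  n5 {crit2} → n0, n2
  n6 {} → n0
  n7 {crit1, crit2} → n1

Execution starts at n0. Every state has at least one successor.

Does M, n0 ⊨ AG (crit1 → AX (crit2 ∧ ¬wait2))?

Violated

States satisfying crit1 → AX (crit2 ∧ ¬wait2): {n1, n2, n3, n4, n5, n6, n7}.
States satisfying AG (crit1 → AX (crit2 ∧ ¬wait2)): {n1, n7}.
n0 is reachable from n0 and violates crit1 → AX (crit2 ∧ ¬wait2), so AG fails at n0.
n0 ∉ Sat(AG (crit1 → AX (crit2 ∧ ¬wait2))).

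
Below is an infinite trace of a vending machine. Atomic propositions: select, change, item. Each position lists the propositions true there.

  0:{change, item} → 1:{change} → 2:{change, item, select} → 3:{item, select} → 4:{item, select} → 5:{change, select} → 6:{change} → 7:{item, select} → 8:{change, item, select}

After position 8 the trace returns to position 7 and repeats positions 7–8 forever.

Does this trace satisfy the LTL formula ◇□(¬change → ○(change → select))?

Holds

□(¬change → ○(change → select)) holds at position 0, which is reachable from 0, so ◇□(¬change → ○(change → select)) holds.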